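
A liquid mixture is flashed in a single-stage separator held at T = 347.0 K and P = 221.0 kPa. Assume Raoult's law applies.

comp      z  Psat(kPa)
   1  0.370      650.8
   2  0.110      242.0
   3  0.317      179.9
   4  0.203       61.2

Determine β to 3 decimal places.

Raoult's law: Kᵢ = Pᵢˢᵃᵗ/P = Pᵢˢᵃᵗ/221.0.
  K_1 = 650.8/221.0 = 2.94480, K_2 = 242.0/221.0 = 1.09502, K_3 = 179.9/221.0 = 0.81403, K_4 = 61.2/221.0 = 0.27692
Let β = V/F and solve Σ zᵢ(Kᵢ−1)/(1+β(Kᵢ−1)) = 0.
g(0) = ΣzᵢKᵢ − 1 = 0.524 and g(1) = 1 − Σzᵢ/Kᵢ = -0.349, so a root lies in (0, 1).
Iterate (Newton) starting at β = 0.5:
  β = 0.500: g = 0.0799, g' = -0.634 → β = 0.626
  β = 0.626: g = -0.0005, g' = -0.654 → β = 0.625
Converged at β = 0.625.

β = 0.625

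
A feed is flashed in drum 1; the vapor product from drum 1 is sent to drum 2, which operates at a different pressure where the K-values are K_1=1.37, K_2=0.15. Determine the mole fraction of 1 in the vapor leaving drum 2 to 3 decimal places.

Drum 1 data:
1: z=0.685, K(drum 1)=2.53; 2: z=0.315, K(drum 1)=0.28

y_1 (drum 2) = 0.955

Drum 1:
Binary case is linear: z₁(K₁−1)(1+ψ₁(K₂−1)) + z₂(K₂−1)(1+ψ₁(K₁−1)) = 0
⇒ ψ₁ = [z₁(K₁−1)+z₂(K₂−1)] / [−(K₁−1)(K₂−1)] = 0.8212/1.1016 = 0.746
Drum-1 compositions:
  1: x = 0.320, y = 0.810
  2: x = 0.680, y = 0.190
Drum-2 feed = drum-1 vapor: z₂ = (0.8096, 0.1904).
Drum 2:
Let ψ₂ = V/F and solve Σ zᵢ(Kᵢ−1)/(1+ψ₂(Kᵢ−1)) = 0.
Check two-phase: ΣzᵢKᵢ = 1.138 > 1 and Σzᵢ/Kᵢ = 1.860 > 1, so g(0) = 0.138 > 0 and g(1) = -0.860 < 0.
Iterate (Newton) starting at ψ₂ = 0.5:
  ψ₂ = 0.500: g = -0.0287, g' = -0.495 → ψ₂ = 0.442
  ψ₂ = 0.442: g = -0.0018, g' = -0.435 → ψ₂ = 0.438
Converged at ψ₂ = 0.438.
  1: x = 0.697, y = 0.955
  2: x = 0.303, y = 0.045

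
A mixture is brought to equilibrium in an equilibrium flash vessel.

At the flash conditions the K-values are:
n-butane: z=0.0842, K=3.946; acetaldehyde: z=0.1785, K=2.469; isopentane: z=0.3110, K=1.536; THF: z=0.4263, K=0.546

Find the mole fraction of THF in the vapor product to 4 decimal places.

Material balance + equilibrium reduce to Σ zᵢ(Kᵢ−1)/(1+V/F(Kᵢ−1)) = 0.
Feasibility: ΣzᵢKᵢ = 1.4834, Σzᵢ/Kᵢ = 1.0769 — both > 1, two phases present.
Newton–Raphson from V/F = 0.5:
  V/F = 0.5000: g = 0.13257, g' = -0.4501 → V/F = 0.7945
  V/F = 0.7945: g = 0.00942, g' = -0.4064 → V/F = 0.8177
  V/F = 0.8177: g = -0.00001, g' = -0.4078 → V/F = 0.8176
Converged at V/F = 0.8176.
Compositions from xᵢ = zᵢ/(1+V/F(Kᵢ−1)), yᵢ = Kᵢxᵢ:
  n-butane: x = 0.0247, y = 0.0975
  acetaldehyde: x = 0.0811, y = 0.2002
  isopentane: x = 0.2162, y = 0.3321
  THF: x = 0.6780, y = 0.3702

y_THF = 0.3702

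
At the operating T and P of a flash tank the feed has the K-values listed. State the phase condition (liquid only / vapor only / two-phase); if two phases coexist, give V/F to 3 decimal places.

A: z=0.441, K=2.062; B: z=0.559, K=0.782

ΣzᵢKᵢ = 1.346; Σzᵢ/Kᵢ = 0.929.
Since Σzᵢ/Kᵢ < 1 the mixture is above its dew point — single vapor phase.

vapor only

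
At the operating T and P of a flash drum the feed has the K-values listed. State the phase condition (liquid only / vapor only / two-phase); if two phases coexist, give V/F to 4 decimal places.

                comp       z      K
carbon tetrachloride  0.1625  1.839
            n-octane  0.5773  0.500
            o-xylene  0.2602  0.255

liquid only

ΣzᵢKᵢ = 0.6538; Σzᵢ/Kᵢ = 2.2634.
Since ΣzᵢKᵢ < 1 the mixture is below its bubble point — single liquid phase.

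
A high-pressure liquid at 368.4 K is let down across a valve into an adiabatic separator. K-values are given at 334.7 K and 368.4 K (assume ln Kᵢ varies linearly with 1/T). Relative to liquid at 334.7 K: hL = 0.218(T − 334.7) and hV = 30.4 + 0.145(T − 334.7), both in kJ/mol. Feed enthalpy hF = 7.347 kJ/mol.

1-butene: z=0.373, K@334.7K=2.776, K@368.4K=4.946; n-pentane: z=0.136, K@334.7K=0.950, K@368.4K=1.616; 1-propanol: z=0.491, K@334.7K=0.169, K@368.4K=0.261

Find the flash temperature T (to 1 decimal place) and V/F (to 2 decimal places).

Adiabatic flash: solve Rachford–Rice at each trial T, then check hF = ψ·hV(T) + (1−ψ)·hL(T).
  T = 334.7 K: K = (2.776, 0.950, 0.169), RR gives ψ = 0.193, H_out = 5.881 kJ/mol
  T = 368.4 K: K = (4.946, 1.616, 0.261), RR gives ψ = 0.488, H_out = 20.981 kJ/mol
  T = 351.5 K: K = (3.754, 1.254, 0.212), RR gives ψ = 0.366, H_out = 14.329 kJ/mol
  T = 343.1 K: K = (3.240, 1.095, 0.190), RR gives ψ = 0.289, H_out = 10.449 kJ/mol
  T = 338.9 K: K = (3.002, 1.021, 0.179), RR gives ψ = 0.245, H_out = 8.273 kJ/mol
  T = 336.8 K: K = (2.887, 0.985, 0.174), RR gives ψ = 0.220, H_out = 7.108 kJ/mol
Linear interpolation between T = 336.8 (H_out = 7.108) and T = 338.9 (H_out = 8.273) on hF = 7.347 gives T ≈ 337.2 K, at which ψ = 0.22.

T = 337.2 K, V/F = 0.22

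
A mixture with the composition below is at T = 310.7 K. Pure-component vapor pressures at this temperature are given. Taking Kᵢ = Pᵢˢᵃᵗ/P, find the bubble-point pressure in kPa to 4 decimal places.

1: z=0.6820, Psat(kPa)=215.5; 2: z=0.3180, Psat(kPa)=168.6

At the bubble point ψ → 0, so ΣzᵢKᵢ = 1 with Kᵢ = Pᵢˢᵃᵗ/P ⇒ P = ΣzᵢPᵢˢᵃᵗ.
P = 0.6820·215.5 + 0.3180·168.6 = 200.5858 kPa

Pbub = 200.5858 kPa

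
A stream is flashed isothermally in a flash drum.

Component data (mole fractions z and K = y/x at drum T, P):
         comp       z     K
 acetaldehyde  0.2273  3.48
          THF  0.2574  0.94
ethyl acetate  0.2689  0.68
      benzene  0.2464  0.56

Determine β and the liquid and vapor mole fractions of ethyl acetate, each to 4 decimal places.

β = 0.4858, x_ethyl acetate = 0.3184, y_ethyl acetate = 0.2165

Let β = V/F and solve Σ zᵢ(Kᵢ−1)/(1+β(Kᵢ−1)) = 0.
Check two-phase: ΣzᵢKᵢ = 1.3538 > 1 and Σzᵢ/Kᵢ = 1.1746 > 1, so g(0) = 0.3538 > 0 and g(1) = -0.1746 < 0.
Newton–Raphson from β = 0.35:
  β = 0.3500: g = 0.06094, g' = -0.5032 → β = 0.4711
  β = 0.4711: g = 0.00598, g' = -0.4124 → β = 0.4856
  β = 0.4856: g = 0.00006, g' = -0.4044 → β = 0.4858
Converged at β = 0.4858.
Compositions from xᵢ = zᵢ/(1+β(Kᵢ−1)), yᵢ = Kᵢxᵢ:
  acetaldehyde: x = 0.1031, y = 0.3588
  THF: x = 0.2651, y = 0.2492
  ethyl acetate: x = 0.3184, y = 0.2165
  benzene: x = 0.3134, y = 0.1755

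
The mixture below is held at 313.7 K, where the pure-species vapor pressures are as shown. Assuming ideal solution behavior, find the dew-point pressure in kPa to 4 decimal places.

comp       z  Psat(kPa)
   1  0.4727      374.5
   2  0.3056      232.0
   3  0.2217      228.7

At the dew point ψ → 1, so Σzᵢ/Kᵢ = 1 with Kᵢ = Pᵢˢᵃᵗ/P ⇒ 1/P = Σzᵢ/Pᵢˢᵃᵗ.
1/P = 0.4727/374.5 + 0.3056/232.0 + 0.2217/228.7 = 0.0035488 ⇒ P = 281.7814 kPa

Pdew = 281.7814 kPa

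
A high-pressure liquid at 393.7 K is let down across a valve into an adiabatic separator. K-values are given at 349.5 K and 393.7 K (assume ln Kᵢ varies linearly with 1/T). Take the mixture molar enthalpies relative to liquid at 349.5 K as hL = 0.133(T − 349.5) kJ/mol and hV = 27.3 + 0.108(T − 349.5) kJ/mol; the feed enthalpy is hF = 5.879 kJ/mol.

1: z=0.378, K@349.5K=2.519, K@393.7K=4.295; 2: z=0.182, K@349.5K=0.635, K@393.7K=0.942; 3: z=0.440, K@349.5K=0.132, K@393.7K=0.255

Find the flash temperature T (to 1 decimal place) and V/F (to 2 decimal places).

Adiabatic flash: solve Rachford–Rice at each trial T, then check hF = ψ·hV(T) + (1−ψ)·hL(T).
  T = 349.5 K: K = (2.519, 0.635, 0.132), RR gives ψ = 0.110, H_out = 3.017 kJ/mol
  T = 393.7 K: K = (4.295, 0.942, 0.255), RR gives ψ = 0.448, H_out = 17.617 kJ/mol
  T = 371.6 K: K = (3.342, 0.783, 0.187), RR gives ψ = 0.304, H_out = 11.062 kJ/mol
  T = 360.6 K: K = (2.916, 0.708, 0.158), RR gives ψ = 0.218, H_out = 7.374 kJ/mol
  T = 355.1 K: K = (2.715, 0.671, 0.145), RR gives ψ = 0.168, H_out = 5.320 kJ/mol
  T = 357.9 K: K = (2.816, 0.690, 0.151), RR gives ψ = 0.195, H_out = 6.388 kJ/mol
  T = 356.5 K: K = (2.765, 0.680, 0.148), RR gives ψ = 0.182, H_out = 5.860 kJ/mol
Linear interpolation between T = 356.5 (H_out = 5.860) and T = 357.9 (H_out = 6.388) on hF = 5.879 gives T ≈ 356.6 K, at which ψ = 0.18.

T = 356.6 K, V/F = 0.18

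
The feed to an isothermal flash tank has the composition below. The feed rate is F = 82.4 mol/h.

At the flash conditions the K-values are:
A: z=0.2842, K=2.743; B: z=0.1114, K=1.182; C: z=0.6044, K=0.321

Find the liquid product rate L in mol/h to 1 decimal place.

L = 74.0 mol/h

Rachford–Rice: g(V/F) = Σ zᵢ(Kᵢ−1)/(1+V/F(Kᵢ−1)) = 0.
g(0) = ΣzᵢKᵢ − 1 = 0.1052 and g(1) = 1 − Σzᵢ/Kᵢ = -1.0807, so a root lies in (0, 1).
Newton–Raphson from V/F = 0.5:
  V/F = 0.5000: g = -0.33806, g' = -0.8883 → V/F = 0.1195
  V/F = 0.1195: g = -0.01677, g' = -0.9250 → V/F = 0.1013
  V/F = 0.1013: g = 0.00021, g' = -0.9486 → V/F = 0.1015
Converged at V/F = 0.1015.
Then V = V/F·F = 0.1015·82.4 = 8.4 mol/h and L = F − V = 74.0 mol/h.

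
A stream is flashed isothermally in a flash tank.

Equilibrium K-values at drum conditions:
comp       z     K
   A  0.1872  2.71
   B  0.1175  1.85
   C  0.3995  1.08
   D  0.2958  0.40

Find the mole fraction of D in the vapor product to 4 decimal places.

y_D = 0.1761

Material balance + equilibrium reduce to Σ zᵢ(Kᵢ−1)/(1+ψ(Kᵢ−1)) = 0.
Feasibility: ΣzᵢKᵢ = 1.2745, Σzᵢ/Kᵢ = 1.2420 — both > 1, two phases present.
Newton–Raphson from ψ = 0.5:
  ψ = 0.5000: g = 0.01984, g' = -0.4206 → ψ = 0.5472
  ψ = 0.5472: g = -0.00006, g' = -0.4240 → ψ = 0.5470
Converged at ψ = 0.5470.
Compositions from xᵢ = zᵢ/(1+ψ(Kᵢ−1)), yᵢ = Kᵢxᵢ:
  A: x = 0.0967, y = 0.2621
  B: x = 0.0802, y = 0.1484
  C: x = 0.3828, y = 0.4134
  D: x = 0.4403, y = 0.1761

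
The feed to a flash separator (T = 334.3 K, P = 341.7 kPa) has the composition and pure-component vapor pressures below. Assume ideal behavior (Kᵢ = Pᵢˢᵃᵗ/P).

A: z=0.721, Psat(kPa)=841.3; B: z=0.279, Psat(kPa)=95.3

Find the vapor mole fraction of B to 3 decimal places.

y_B = 0.187

Raoult's law: Kᵢ = Pᵢˢᵃᵗ/P = Pᵢˢᵃᵗ/341.7.
  K_A = 841.3/341.7 = 2.46210, K_B = 95.3/341.7 = 0.27890
Material balance + equilibrium reduce to Σ zᵢ(Kᵢ−1)/(1+V/F(Kᵢ−1)) = 0.
Feasibility: ΣzᵢKᵢ = 1.853, Σzᵢ/Kᵢ = 1.293 — both > 1, two phases present.
Newton iteration, V/F⁰ = 0.65:
  V/F = 0.650: g = 0.1618, g' = -0.919 → V/F = 0.826
  V/F = 0.826: g = -0.0201, g' = -1.204 → V/F = 0.809
Converged at V/F = 0.809.
Compositions from xᵢ = zᵢ/(1+V/F(Kᵢ−1)), yᵢ = Kᵢxᵢ:
  A: x = 0.330, y = 0.813
  B: x = 0.670, y = 0.187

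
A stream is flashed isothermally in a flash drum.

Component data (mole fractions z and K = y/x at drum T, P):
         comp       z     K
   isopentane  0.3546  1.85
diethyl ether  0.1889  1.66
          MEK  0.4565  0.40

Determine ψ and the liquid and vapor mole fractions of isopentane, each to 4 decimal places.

ψ = 0.3219, x_isopentane = 0.2784, y_isopentane = 0.5151

Rachford–Rice: g(ψ) = Σ zᵢ(Kᵢ−1)/(1+ψ(Kᵢ−1)) = 0.
g(0) = ΣzᵢKᵢ − 1 = 0.1522 and g(1) = 1 − Σzᵢ/Kᵢ = -0.4467, so a root lies in (0, 1).
Newton iteration, ψ⁰ = 0.5:
  ψ = 0.5000: g = -0.08603, g' = -0.5081 → ψ = 0.3307
  ψ = 0.3307: g = -0.00407, g' = -0.4673 → ψ = 0.3220
Converged at ψ = 0.3219.
Compositions from xᵢ = zᵢ/(1+ψ(Kᵢ−1)), yᵢ = Kᵢxᵢ:
  isopentane: x = 0.2784, y = 0.5151
  diethyl ether: x = 0.1558, y = 0.2586
  MEK: x = 0.5658, y = 0.2263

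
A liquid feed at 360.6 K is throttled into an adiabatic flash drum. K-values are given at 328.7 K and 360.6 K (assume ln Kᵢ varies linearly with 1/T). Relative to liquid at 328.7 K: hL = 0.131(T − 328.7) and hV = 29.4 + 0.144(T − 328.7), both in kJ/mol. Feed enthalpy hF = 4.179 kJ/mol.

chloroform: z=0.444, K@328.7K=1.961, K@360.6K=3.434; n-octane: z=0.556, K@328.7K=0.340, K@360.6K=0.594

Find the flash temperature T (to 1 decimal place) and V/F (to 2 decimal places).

Adiabatic flash: solve Rachford–Rice at each trial T, then check hF = ψ·hV(T) + (1−ψ)·hL(T).
  T = 328.7 K: K = (1.961, 0.340), RR gives ψ = 0.094, H_out = 2.768 kJ/mol
  T = 360.6 K: K = (3.434, 0.594), RR gives ψ = 0.865, H_out = 29.974 kJ/mol
  T = 344.6 K: K = (2.627, 0.455), RR gives ψ = 0.473, H_out = 16.076 kJ/mol
  T = 336.6 K: K = (2.275, 0.394), RR gives ψ = 0.297, H_out = 9.797 kJ/mol
  T = 332.6 K: K = (2.112, 0.366), RR gives ψ = 0.201, H_out = 6.416 kJ/mol
  T = 330.6 K: K = (2.034, 0.353), RR gives ψ = 0.148, H_out = 4.601 kJ/mol
Linear interpolation between T = 328.7 (H_out = 2.768) and T = 330.6 (H_out = 4.601) on hF = 4.179 gives T ≈ 330.2 K, at which ψ = 0.14.

T = 330.2 K, V/F = 0.14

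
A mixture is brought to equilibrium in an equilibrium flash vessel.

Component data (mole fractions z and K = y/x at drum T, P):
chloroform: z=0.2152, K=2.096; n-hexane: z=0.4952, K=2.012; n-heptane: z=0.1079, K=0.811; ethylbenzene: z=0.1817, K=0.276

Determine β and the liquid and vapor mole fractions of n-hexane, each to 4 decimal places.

β = 0.8780, x_n-hexane = 0.2622, y_n-hexane = 0.5276

Iterate (Newton) starting at β = 0.5:
  β = 0.5000: g = 0.25641, g' = -0.5702 → β = 0.9497
  β = 0.9497: g = -0.07483, g' = -1.1755 → β = 0.8861
  β = 0.8861: g = -0.00757, g' = -0.9541 → β = 0.8781
  β = 0.8781: g = -0.00009, g' = -0.9327 → β = 0.8780
Converged at β = 0.8780.
Compositions from xᵢ = zᵢ/(1+β(Kᵢ−1)), yᵢ = Kᵢxᵢ:
  chloroform: x = 0.1097, y = 0.2299
  n-hexane: x = 0.2622, y = 0.5276
  n-heptane: x = 0.1294, y = 0.1049
  ethylbenzene: x = 0.4988, y = 0.1377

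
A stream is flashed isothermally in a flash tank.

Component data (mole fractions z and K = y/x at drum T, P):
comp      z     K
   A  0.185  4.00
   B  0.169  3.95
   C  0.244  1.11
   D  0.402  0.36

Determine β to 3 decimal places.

β = 0.583

Let β = V/F and solve Σ zᵢ(Kᵢ−1)/(1+β(Kᵢ−1)) = 0.
Feasibility: ΣzᵢKᵢ = 1.823, Σzᵢ/Kᵢ = 1.426 — both > 1, two phases present.
Iterate (Newton) starting at β = 0.58:
  β = 0.580: g = 0.0025, g' = -0.841 → β = 0.583
Converged at β = 0.583.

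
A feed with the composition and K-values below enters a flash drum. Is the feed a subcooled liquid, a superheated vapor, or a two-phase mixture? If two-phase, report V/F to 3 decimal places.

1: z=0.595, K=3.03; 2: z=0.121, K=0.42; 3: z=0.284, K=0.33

ΣzᵢKᵢ = 1.947; Σzᵢ/Kᵢ = 1.345.
Both exceed 1, so a two-phase solution exists.
Material balance + equilibrium reduce to Σ zᵢ(Kᵢ−1)/(1+ψ(Kᵢ−1)) = 0.
Newton–Raphson from ψ = 0.46:
  ψ = 0.460: g = 0.2538, g' = -0.998 → ψ = 0.714
  ψ = 0.714: g = 0.0081, g' = -0.996 → ψ = 0.723
Converged at ψ = 0.723.

two-phase, V/F = 0.723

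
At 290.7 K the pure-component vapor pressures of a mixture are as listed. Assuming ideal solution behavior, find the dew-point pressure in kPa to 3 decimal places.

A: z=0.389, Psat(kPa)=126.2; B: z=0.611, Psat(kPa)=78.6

At the dew point ψ → 1, so Σzᵢ/Kᵢ = 1 with Kᵢ = Pᵢˢᵃᵗ/P ⇒ 1/P = Σzᵢ/Pᵢˢᵃᵗ.
1/P = 0.389/126.2 + 0.611/78.6 = 0.010856 ⇒ P = 92.115 kPa

Pdew = 92.115 kPa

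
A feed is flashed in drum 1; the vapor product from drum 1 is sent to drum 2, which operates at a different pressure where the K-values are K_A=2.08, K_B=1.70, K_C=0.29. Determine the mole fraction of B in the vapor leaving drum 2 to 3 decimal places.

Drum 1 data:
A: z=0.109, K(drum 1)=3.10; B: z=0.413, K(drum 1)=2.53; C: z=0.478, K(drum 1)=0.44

y_B (drum 2) = 0.657

Drum 1:
Iterate (Newton) starting at ψ₁ = 0.48:
  ψ₁ = 0.480: g = 0.1122, g' = -0.721 → ψ₁ = 0.636
  ψ₁ = 0.636: g = 0.0027, g' = -0.698 → ψ₁ = 0.640
Converged at ψ₁ = 0.640.
Drum-1 compositions:
  A: x = 0.047, y = 0.144
  B: x = 0.209, y = 0.528
  C: x = 0.745, y = 0.328
Drum-2 feed = drum-1 vapor: z₂ = (0.1442, 0.5281, 0.3277).
Drum 2:
Let ψ₂ = V/F and solve Σ zᵢ(Kᵢ−1)/(1+ψ₂(Kᵢ−1)) = 0.
g(0) = ΣzᵢKᵢ − 1 = 0.293 and g(1) = 1 − Σzᵢ/Kᵢ = -0.510, so a root lies in (0, 1).
Newton iteration, ψ₂⁰ = 0.41:
  ψ₂ = 0.410: g = 0.0670, g' = -0.566 → ψ₂ = 0.528
  ψ₂ = 0.528: g = -0.0033, g' = -0.629 → ψ₂ = 0.523
Converged at ψ₂ = 0.523.
  A: x = 0.092, y = 0.192
  B: x = 0.387, y = 0.657
  C: x = 0.521, y = 0.151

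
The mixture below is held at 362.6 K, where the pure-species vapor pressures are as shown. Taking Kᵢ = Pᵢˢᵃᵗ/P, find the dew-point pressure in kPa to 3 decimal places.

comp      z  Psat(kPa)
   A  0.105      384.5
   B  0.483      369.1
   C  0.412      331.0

Pdew = 353.809 kPa

At the dew point ψ → 1, so Σzᵢ/Kᵢ = 1 with Kᵢ = Pᵢˢᵃᵗ/P ⇒ 1/P = Σzᵢ/Pᵢˢᵃᵗ.
1/P = 0.105/384.5 + 0.483/369.1 + 0.412/331.0 = 0.002826 ⇒ P = 353.809 kPa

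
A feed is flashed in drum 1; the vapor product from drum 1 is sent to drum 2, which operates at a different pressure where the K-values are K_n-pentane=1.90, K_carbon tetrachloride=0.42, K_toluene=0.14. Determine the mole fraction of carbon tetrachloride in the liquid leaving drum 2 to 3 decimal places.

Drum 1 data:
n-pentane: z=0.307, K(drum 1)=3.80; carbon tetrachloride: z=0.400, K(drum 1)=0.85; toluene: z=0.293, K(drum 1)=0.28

x_carbon tetrachloride (drum 2) = 0.425

Drum 1:
Rachford–Rice: g(ψ₁) = Σ zᵢ(Kᵢ−1)/(1+ψ₁(Kᵢ−1)) = 0.
g(0) = ΣzᵢKᵢ − 1 = 0.589 and g(1) = 1 − Σzᵢ/Kᵢ = -0.598, so a root lies in (0, 1).
Iterate (Newton) starting at ψ₁ = 0.69:
  ψ₁ = 0.690: g = -0.1930, g' = -0.891 → ψ₁ = 0.473
  ψ₁ = 0.473: g = -0.0150, g' = -0.805 → ψ₁ = 0.455
Converged at ψ₁ = 0.455.
Drum-1 compositions:
  n-pentane: x = 0.135, y = 0.513
  carbon tetrachloride: x = 0.429, y = 0.365
  toluene: x = 0.436, y = 0.122
Drum-2 feed = drum-1 vapor: z₂ = (0.5131, 0.3649, 0.1220).
Drum 2:
Rachford–Rice: g(ψ₂) = Σ zᵢ(Kᵢ−1)/(1+ψ₂(Kᵢ−1)) = 0.
Check two-phase: ΣzᵢKᵢ = 1.145 > 1 and Σzᵢ/Kᵢ = 2.010 > 1, so g(0) = 0.145 > 0 and g(1) = -1.010 < 0.
Iterate (Newton) starting at ψ₂ = 0.5:
  ψ₂ = 0.500: g = -0.1637, g' = -0.719 → ψ₂ = 0.272
  ψ₂ = 0.272: g = -0.0174, g' = -0.595 → ψ₂ = 0.243
Converged at ψ₂ = 0.243.
  n-pentane: x = 0.421, y = 0.800
  carbon tetrachloride: x = 0.425, y = 0.178
  toluene: x = 0.154, y = 0.022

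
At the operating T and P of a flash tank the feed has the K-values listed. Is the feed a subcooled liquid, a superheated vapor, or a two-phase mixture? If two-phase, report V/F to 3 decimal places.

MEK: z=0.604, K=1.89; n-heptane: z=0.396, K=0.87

superheated vapor

ΣzᵢKᵢ = 1.486; Σzᵢ/Kᵢ = 0.775.
Since Σzᵢ/Kᵢ < 1 the mixture is above its dew point — single vapor phase.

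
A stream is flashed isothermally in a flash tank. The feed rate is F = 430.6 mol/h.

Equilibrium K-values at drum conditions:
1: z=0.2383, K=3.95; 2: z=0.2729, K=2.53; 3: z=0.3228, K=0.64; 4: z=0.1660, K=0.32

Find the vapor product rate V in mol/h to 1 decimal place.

Newton iteration, β⁰ = 0.5:
  β = 0.5000: g = 0.20785, g' = -0.7820 → β = 0.7658
  β = 0.7658: g = 0.01201, g' = -0.7446 → β = 0.7819
  β = 0.7819: g = -0.00007, g' = -0.7531 → β = 0.7818
Converged at β = 0.7818.
Then V = β·F = 0.7818·430.6 = 336.7 mol/h and L = F − V = 93.9 mol/h.

V = 336.7 mol/h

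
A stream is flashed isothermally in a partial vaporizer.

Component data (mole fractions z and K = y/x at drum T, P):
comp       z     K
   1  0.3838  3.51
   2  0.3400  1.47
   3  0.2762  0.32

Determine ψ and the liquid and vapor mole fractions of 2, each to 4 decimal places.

ψ = 0.8261, x_2 = 0.2449, y_2 = 0.3600

Rachford–Rice: g(ψ) = Σ zᵢ(Kᵢ−1)/(1+ψ(Kᵢ−1)) = 0.
g(0) = ΣzᵢKᵢ − 1 = 0.9353 and g(1) = 1 − Σzᵢ/Kᵢ = -0.2038, so a root lies in (0, 1).
Newton–Raphson from ψ = 0.5:
  ψ = 0.5000: g = 0.27202, g' = -0.8179 → ψ = 0.8326
  ψ = 0.8326: g = -0.00626, g' = -0.9706 → ψ = 0.8261
Converged at ψ = 0.8261.
Compositions from xᵢ = zᵢ/(1+ψ(Kᵢ−1)), yᵢ = Kᵢxᵢ:
  1: x = 0.1249, y = 0.4383
  2: x = 0.2449, y = 0.3600
  3: x = 0.6302, y = 0.2017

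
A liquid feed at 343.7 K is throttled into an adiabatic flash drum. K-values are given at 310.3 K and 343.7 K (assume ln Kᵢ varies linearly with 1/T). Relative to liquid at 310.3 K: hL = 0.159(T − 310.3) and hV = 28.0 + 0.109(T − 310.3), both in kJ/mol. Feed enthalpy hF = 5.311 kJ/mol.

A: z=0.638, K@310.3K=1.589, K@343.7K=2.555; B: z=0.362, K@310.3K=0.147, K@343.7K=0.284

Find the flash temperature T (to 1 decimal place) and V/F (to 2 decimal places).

T = 312.0 K, V/F = 0.18

Adiabatic flash: solve Rachford–Rice at each trial T, then check hF = ψ·hV(T) + (1−ψ)·hL(T).
  T = 310.3 K: K = (1.589, 0.147), RR gives ψ = 0.133, H_out = 3.734 kJ/mol
  T = 343.7 K: K = (2.555, 0.284), RR gives ψ = 0.658, H_out = 22.643 kJ/mol
  T = 327.0 K: K = (2.040, 0.208), RR gives ψ = 0.457, H_out = 15.072 kJ/mol
  T = 318.6 K: K = (1.805, 0.175), RR gives ψ = 0.324, H_out = 10.254 kJ/mol
  T = 314.5 K: K = (1.696, 0.161), RR gives ψ = 0.240, H_out = 7.348 kJ/mol
  T = 312.4 K: K = (1.642, 0.154), RR gives ψ = 0.190, H_out = 5.640 kJ/mol
Linear interpolation between T = 310.3 (H_out = 3.734) and T = 312.4 (H_out = 5.640) on hF = 5.311 gives T ≈ 312.0 K, at which ψ = 0.18.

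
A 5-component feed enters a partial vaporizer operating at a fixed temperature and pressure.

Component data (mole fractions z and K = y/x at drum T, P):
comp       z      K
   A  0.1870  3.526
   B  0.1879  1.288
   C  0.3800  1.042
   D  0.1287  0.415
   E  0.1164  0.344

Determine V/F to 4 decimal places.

Material balance + equilibrium reduce to Σ zᵢ(Kᵢ−1)/(1+V/F(Kᵢ−1)) = 0.
g(0) = ΣzᵢKᵢ − 1 = 0.3908 and g(1) = 1 − Σzᵢ/Kᵢ = -0.2121, so a root lies in (0, 1).
Newton iteration, V/F⁰ = 0.5:
  V/F = 0.5000: g = 0.05162, g' = -0.4445 → V/F = 0.6161
  V/F = 0.6161: g = 0.00041, g' = -0.4432 → V/F = 0.6171
Converged at V/F = 0.6171.

V/F = 0.6171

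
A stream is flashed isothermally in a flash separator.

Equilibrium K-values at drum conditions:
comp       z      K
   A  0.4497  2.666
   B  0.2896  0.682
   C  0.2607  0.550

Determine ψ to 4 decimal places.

Newton–Raphson from ψ = 0.63:
  ψ = 0.6300: g = 0.08664, g' = -0.4458 → ψ = 0.8244
  ψ = 0.8244: g = 0.00435, g' = -0.4088 → ψ = 0.8350
Converged at ψ = 0.8350.

ψ = 0.8350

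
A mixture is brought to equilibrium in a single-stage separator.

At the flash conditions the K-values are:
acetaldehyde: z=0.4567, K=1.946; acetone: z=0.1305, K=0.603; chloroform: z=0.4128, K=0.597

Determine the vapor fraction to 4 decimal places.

ψ = 0.5630

Let ψ = V/F and solve Σ zᵢ(Kᵢ−1)/(1+ψ(Kᵢ−1)) = 0.
Check two-phase: ΣzᵢKᵢ = 1.2139 > 1 and Σzᵢ/Kᵢ = 1.1426 > 1, so g(0) = 0.2139 > 0 and g(1) = -0.1426 < 0.
Newton–Raphson from ψ = 0.36:
  ψ = 0.3600: g = 0.06724, g' = -0.3472 → ψ = 0.5537
  ψ = 0.5537: g = 0.00298, g' = -0.3209 → ψ = 0.5630
Converged at ψ = 0.5630.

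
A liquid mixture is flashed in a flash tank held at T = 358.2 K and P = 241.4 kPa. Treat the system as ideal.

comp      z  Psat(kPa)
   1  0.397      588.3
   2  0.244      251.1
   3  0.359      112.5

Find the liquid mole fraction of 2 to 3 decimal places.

x_2 = 0.238

Raoult's law: Kᵢ = Pᵢˢᵃᵗ/P = Pᵢˢᵃᵗ/241.4.
  K_1 = 588.3/241.4 = 2.43703, K_2 = 251.1/241.4 = 1.04018, K_3 = 112.5/241.4 = 0.46603
Rachford–Rice: g(ψ) = Σ zᵢ(Kᵢ−1)/(1+ψ(Kᵢ−1)) = 0.
Check two-phase: ΣzᵢKᵢ = 1.389 > 1 and Σzᵢ/Kᵢ = 1.168 > 1, so g(0) = 0.389 > 0 and g(1) = -0.168 < 0.
Iterate (Newton) starting at ψ = 0.62:
  ψ = 0.620: g = 0.0247, g' = -0.458 → ψ = 0.674
Converged at ψ = 0.674.
Compositions from xᵢ = zᵢ/(1+ψ(Kᵢ−1)), yᵢ = Kᵢxᵢ:
  1: x = 0.202, y = 0.492
  2: x = 0.238, y = 0.247
  3: x = 0.561, y = 0.261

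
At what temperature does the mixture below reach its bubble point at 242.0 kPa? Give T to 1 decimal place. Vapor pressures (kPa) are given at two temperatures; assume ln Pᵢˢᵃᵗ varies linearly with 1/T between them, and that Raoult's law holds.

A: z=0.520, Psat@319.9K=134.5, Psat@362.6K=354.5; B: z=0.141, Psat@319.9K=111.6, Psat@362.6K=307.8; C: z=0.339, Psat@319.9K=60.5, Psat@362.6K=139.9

Bubble-point temperature: ΣzᵢPᵢˢᵃᵗ(T) = P. Interpolate ln Pᵢˢᵃᵗ = aᵢ + bᵢ/T.
  T = 319.9 K: ΣzᵢPᵢˢᵃᵗ = 106.19 kPa
  T = 362.6 K: ΣzᵢPᵢˢᵃᵗ = 275.17 kPa
  T = 341.2 K: ΣzᵢPᵢˢᵃᵗ = 175.84 kPa
  T = 351.9 K: ΣzᵢPᵢˢᵃᵗ = 221.45 kPa
  T = 357.2 K: ΣzᵢPᵢˢᵃᵗ = 247.00 kPa
  T = 354.5 K: ΣzᵢPᵢˢᵃᵗ = 233.73 kPa
Interpolating between 354.5 K and 357.2 K gives T ≈ 356.2 K.

T = 356.2 K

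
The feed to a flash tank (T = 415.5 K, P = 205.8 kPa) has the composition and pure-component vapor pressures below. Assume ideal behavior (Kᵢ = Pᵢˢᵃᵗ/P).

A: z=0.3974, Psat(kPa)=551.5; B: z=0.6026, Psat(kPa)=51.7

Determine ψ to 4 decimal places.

Raoult's law: Kᵢ = Pᵢˢᵃᵗ/P = Pᵢˢᵃᵗ/205.8.
  K_A = 551.5/205.8 = 2.679786, K_B = 51.7/205.8 = 0.251215
Material balance + equilibrium reduce to Σ zᵢ(Kᵢ−1)/(1+ψ(Kᵢ−1)) = 0.
g(0) = ΣzᵢKᵢ − 1 = 0.2163 and g(1) = 1 − Σzᵢ/Kᵢ = -1.5470, so a root lies in (0, 1).
Iterate (Newton) starting at ψ = 0.5:
  ψ = 0.5000: g = -0.35843, g' = -1.1945 → ψ = 0.1999
  ψ = 0.1999: g = -0.03094, g' = -1.0957 → ψ = 0.1717
  ψ = 0.1717: g = 0.00033, g' = -1.1204 → ψ = 0.1720
Converged at ψ = 0.1720.

ψ = 0.1720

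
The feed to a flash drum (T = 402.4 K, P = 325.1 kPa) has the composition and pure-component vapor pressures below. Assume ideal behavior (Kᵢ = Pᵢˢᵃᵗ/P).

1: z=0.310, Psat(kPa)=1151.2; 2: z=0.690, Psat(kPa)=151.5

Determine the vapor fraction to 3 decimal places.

Raoult's law: Kᵢ = Pᵢˢᵃᵗ/P = Pᵢˢᵃᵗ/325.1.
  K_1 = 1151.2/325.1 = 3.54106, K_2 = 151.5/325.1 = 0.46601
Let ψ = V/F and solve Σ zᵢ(Kᵢ−1)/(1+ψ(Kᵢ−1)) = 0.
Check two-phase: ΣzᵢKᵢ = 1.419 > 1 and Σzᵢ/Kᵢ = 1.568 > 1, so g(0) = 0.419 > 0 and g(1) = -0.568 < 0.
Binary case is linear: z₁(K₁−1)(1+ψ(K₂−1)) + z₂(K₂−1)(1+ψ(K₁−1)) = 0
⇒ ψ = [z₁(K₁−1)+z₂(K₂−1)] / [−(K₁−1)(K₂−1)] = 0.4193/1.3569 = 0.309

ψ = 0.309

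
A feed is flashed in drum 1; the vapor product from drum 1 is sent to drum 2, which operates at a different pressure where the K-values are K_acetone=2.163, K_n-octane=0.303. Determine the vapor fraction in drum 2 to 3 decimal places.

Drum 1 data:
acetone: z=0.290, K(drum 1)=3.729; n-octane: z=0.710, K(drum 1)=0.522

V/F (drum 2) = 0.415

Drum 1:
Rachford–Rice: g(ψ₁) = Σ zᵢ(Kᵢ−1)/(1+ψ₁(Kᵢ−1)) = 0.
Feasibility: ΣzᵢKᵢ = 1.452, Σzᵢ/Kᵢ = 1.438 — both > 1, two phases present.
Binary case is linear: z₁(K₁−1)(1+ψ₁(K₂−1)) + z₂(K₂−1)(1+ψ₁(K₁−1)) = 0
⇒ ψ₁ = [z₁(K₁−1)+z₂(K₂−1)] / [−(K₁−1)(K₂−1)] = 0.4520/1.3045 = 0.347
Drum-1 compositions:
  acetone: x = 0.149, y = 0.556
  n-octane: x = 0.851, y = 0.444
Drum-2 feed = drum-1 vapor: z₂ = (0.5558, 0.4442).
Drum 2:
Let ψ₂ = V/F and solve Σ zᵢ(Kᵢ−1)/(1+ψ₂(Kᵢ−1)) = 0.
Feasibility: ΣzᵢKᵢ = 1.337, Σzᵢ/Kᵢ = 1.723 — both > 1, two phases present.
Newton–Raphson from ψ₂ = 0.5:
  ψ₂ = 0.500: g = -0.0665, g' = -0.809 → ψ₂ = 0.418
  ψ₂ = 0.418: g = -0.0018, g' = -0.770 → ψ₂ = 0.415
Converged at ψ₂ = 0.415.
  acetone: x = 0.375, y = 0.811
  n-octane: x = 0.625, y = 0.189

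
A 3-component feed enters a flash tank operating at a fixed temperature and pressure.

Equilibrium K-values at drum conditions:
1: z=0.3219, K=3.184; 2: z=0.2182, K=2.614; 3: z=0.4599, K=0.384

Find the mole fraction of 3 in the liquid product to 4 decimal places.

Let ψ = V/F and solve Σ zᵢ(Kᵢ−1)/(1+ψ(Kᵢ−1)) = 0.
Check two-phase: ΣzᵢKᵢ = 1.7719 > 1 and Σzᵢ/Kᵢ = 1.3822 > 1, so g(0) = 0.7719 > 0 and g(1) = -0.3822 < 0.
Newton–Raphson from ψ = 0.48:
  ψ = 0.4800: g = 0.13943, g' = -0.8982 → ψ = 0.6352
  ψ = 0.6352: g = 0.00295, g' = -0.8790 → ψ = 0.6386
Converged at ψ = 0.6386.
Compositions from xᵢ = zᵢ/(1+ψ(Kᵢ−1)), yᵢ = Kᵢxᵢ:
  1: x = 0.1344, y = 0.4280
  2: x = 0.1075, y = 0.2809
  3: x = 0.7581, y = 0.2911

x_3 = 0.7581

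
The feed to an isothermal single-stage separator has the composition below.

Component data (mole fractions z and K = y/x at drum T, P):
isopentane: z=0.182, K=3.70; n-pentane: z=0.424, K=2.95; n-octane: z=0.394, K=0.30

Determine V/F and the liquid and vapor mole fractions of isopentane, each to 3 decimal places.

V/F = 0.682, x_isopentane = 0.064, y_isopentane = 0.237

Rachford–Rice: g(V/F) = Σ zᵢ(Kᵢ−1)/(1+V/F(Kᵢ−1)) = 0.
Feasibility: ΣzᵢKᵢ = 2.042, Σzᵢ/Kᵢ = 1.506 — both > 1, two phases present.
Newton iteration, V/F⁰ = 0.64:
  V/F = 0.640: g = 0.0483, g' = -1.131 → V/F = 0.683
  V/F = 0.683: g = -0.0008, g' = -1.169 → V/F = 0.682
Converged at V/F = 0.682.
Compositions from xᵢ = zᵢ/(1+V/F(Kᵢ−1)), yᵢ = Kᵢxᵢ:
  isopentane: x = 0.064, y = 0.237
  n-pentane: x = 0.182, y = 0.537
  n-octane: x = 0.754, y = 0.226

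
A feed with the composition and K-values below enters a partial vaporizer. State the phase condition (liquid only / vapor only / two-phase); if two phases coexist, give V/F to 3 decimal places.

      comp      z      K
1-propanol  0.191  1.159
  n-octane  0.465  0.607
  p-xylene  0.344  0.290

ΣzᵢKᵢ = 0.603; Σzᵢ/Kᵢ = 2.117.
Since ΣzᵢKᵢ < 1 the mixture is below its bubble point — single liquid phase.

liquid only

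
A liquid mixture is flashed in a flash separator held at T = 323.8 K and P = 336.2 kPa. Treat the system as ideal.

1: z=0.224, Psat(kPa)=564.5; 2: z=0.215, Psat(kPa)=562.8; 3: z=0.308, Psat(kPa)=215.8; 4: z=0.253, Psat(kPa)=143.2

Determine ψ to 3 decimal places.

Raoult's law: Kᵢ = Pᵢˢᵃᵗ/P = Pᵢˢᵃᵗ/336.2.
  K_1 = 564.5/336.2 = 1.67906, K_2 = 562.8/336.2 = 1.67400, K_3 = 215.8/336.2 = 0.64188, K_4 = 143.2/336.2 = 0.42594
Let ψ = V/F and solve Σ zᵢ(Kᵢ−1)/(1+ψ(Kᵢ−1)) = 0.
Check two-phase: ΣzᵢKᵢ = 1.041 > 1 and Σzᵢ/Kᵢ = 1.336 > 1, so g(0) = 0.041 > 0 and g(1) = -0.336 < 0.
Newton–Raphson from ψ = 0.52:
  ψ = 0.520: g = -0.1229, g' = -0.339 → ψ = 0.158
  ψ = 0.158: g = -0.0082, g' = -0.309 → ψ = 0.131
Converged at ψ = 0.131.

ψ = 0.131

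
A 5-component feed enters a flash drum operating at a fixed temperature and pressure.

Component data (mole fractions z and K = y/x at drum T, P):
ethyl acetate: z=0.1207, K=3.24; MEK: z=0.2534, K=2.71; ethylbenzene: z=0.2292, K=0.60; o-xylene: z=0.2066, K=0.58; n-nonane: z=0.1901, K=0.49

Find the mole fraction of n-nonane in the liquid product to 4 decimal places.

Iterate (Newton) starting at V/F = 0.5:
  V/F = 0.5000: g = 0.00655, g' = -0.5549 → V/F = 0.5118
  V/F = 0.5118: g = 0.00003, g' = -0.5498 → V/F = 0.5119
Converged at V/F = 0.5119.
Compositions from xᵢ = zᵢ/(1+V/F(Kᵢ−1)), yᵢ = Kᵢxᵢ:
  ethyl acetate: x = 0.0562, y = 0.1822
  MEK: x = 0.1351, y = 0.3662
  ethylbenzene: x = 0.2882, y = 0.1729
  o-xylene: x = 0.2632, y = 0.1526
  n-nonane: x = 0.2573, y = 0.1261

x_n-nonane = 0.2573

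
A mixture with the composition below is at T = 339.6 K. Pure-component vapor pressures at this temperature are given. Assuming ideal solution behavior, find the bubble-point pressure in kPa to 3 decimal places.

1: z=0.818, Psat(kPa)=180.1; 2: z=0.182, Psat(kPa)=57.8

At the bubble point ψ → 0, so ΣzᵢKᵢ = 1 with Kᵢ = Pᵢˢᵃᵗ/P ⇒ P = ΣzᵢPᵢˢᵃᵗ.
P = 0.818·180.1 + 0.182·57.8 = 157.841 kPa

Pbub = 157.841 kPa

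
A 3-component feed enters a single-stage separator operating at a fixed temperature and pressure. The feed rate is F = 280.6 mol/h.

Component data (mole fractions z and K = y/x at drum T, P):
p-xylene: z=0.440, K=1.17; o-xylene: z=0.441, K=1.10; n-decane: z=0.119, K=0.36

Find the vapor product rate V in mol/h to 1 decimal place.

V = 137.8 mol/h

Newton–Raphson from ψ = 0.5:
  ψ = 0.500: g = -0.0011, g' = -0.120 → ψ = 0.491
Converged at ψ = 0.491.
Then V = ψ·F = 0.4911·280.6 = 137.8 mol/h and L = F − V = 142.8 mol/h.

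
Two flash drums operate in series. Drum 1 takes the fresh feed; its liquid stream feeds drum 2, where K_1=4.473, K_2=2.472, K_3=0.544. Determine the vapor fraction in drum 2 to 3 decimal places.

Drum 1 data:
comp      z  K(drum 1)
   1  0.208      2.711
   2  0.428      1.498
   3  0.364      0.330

V/F (drum 2) = 0.699

Drum 1:
Material balance + equilibrium reduce to Σ zᵢ(Kᵢ−1)/(1+ψ₁(Kᵢ−1)) = 0.
g(0) = ΣzᵢKᵢ − 1 = 0.325 and g(1) = 1 − Σzᵢ/Kᵢ = -0.465, so a root lies in (0, 1).
Iterate (Newton) starting at ψ₁ = 0.32:
  ψ₁ = 0.320: g = 0.1034, g' = -0.598 → ψ₁ = 0.493
Converged at ψ₁ = 0.493.
Drum-1 compositions:
  1: x = 0.113, y = 0.306
  2: x = 0.344, y = 0.515
  3: x = 0.544, y = 0.179
Drum-2 feed = drum-1 liquid: z₂ = (0.1128, 0.3436, 0.5435).
Drum 2:
Let ψ₂ = V/F and solve Σ zᵢ(Kᵢ−1)/(1+ψ₂(Kᵢ−1)) = 0.
Feasibility: ΣzᵢKᵢ = 1.650, Σzᵢ/Kᵢ = 1.163 — both > 1, two phases present.
Newton iteration, ψ₂⁰ = 0.5:
  ψ₂ = 0.500: g = 0.1135, g' = -0.618 → ψ₂ = 0.684
  ψ₂ = 0.684: g = 0.0082, g' = -0.543 → ψ₂ = 0.699
Converged at ψ₂ = 0.699.
  1: x = 0.033, y = 0.147
  2: x = 0.169, y = 0.419
  3: x = 0.798, y = 0.434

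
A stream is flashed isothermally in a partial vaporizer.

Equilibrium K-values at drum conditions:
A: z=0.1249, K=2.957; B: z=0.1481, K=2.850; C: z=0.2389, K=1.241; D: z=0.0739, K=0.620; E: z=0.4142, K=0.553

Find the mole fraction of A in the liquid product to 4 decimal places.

x_A = 0.0570

Rachford–Rice: g(ψ) = Σ zᵢ(Kᵢ−1)/(1+ψ(Kᵢ−1)) = 0.
Feasibility: ΣzᵢKᵢ = 1.3628, Σzᵢ/Kᵢ = 1.1549 — both > 1, two phases present.
Iterate (Newton) starting at ψ = 0.5:
  ψ = 0.5000: g = 0.04415, g' = -0.4236 → ψ = 0.6042
  ψ = 0.6042: g = 0.00151, g' = -0.3973 → ψ = 0.6080
Converged at ψ = 0.6080.
Compositions from xᵢ = zᵢ/(1+ψ(Kᵢ−1)), yᵢ = Kᵢxᵢ:
  A: x = 0.0570, y = 0.1686
  B: x = 0.0697, y = 0.1986
  C: x = 0.2084, y = 0.2586
  D: x = 0.0961, y = 0.0596
  E: x = 0.5688, y = 0.3145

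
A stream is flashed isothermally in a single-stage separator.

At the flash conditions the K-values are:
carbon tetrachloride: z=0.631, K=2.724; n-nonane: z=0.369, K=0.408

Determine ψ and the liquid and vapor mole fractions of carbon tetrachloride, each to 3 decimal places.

ψ = 0.852, x_carbon tetrachloride = 0.256, y_carbon tetrachloride = 0.696

Rachford–Rice: g(ψ) = Σ zᵢ(Kᵢ−1)/(1+ψ(Kᵢ−1)) = 0.
Check two-phase: ΣzᵢKᵢ = 1.869 > 1 and Σzᵢ/Kᵢ = 1.136 > 1, so g(0) = 0.869 > 0 and g(1) = -0.136 < 0.
Binary case is linear: z₁(K₁−1)(1+ψ(K₂−1)) + z₂(K₂−1)(1+ψ(K₁−1)) = 0
⇒ ψ = [z₁(K₁−1)+z₂(K₂−1)] / [−(K₁−1)(K₂−1)] = 0.8694/1.0206 = 0.852
Compositions from xᵢ = zᵢ/(1+ψ(Kᵢ−1)), yᵢ = Kᵢxᵢ:
  carbon tetrachloride: x = 0.256, y = 0.696
  n-nonane: x = 0.744, y = 0.304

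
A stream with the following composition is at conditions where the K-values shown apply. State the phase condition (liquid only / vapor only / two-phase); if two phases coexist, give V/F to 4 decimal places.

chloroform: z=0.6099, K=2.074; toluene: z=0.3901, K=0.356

ΣzᵢKᵢ = 1.4038; Σzᵢ/Kᵢ = 1.3899.
Both exceed 1, so a two-phase solution exists.
Binary case is linear: z₁(K₁−1)(1+ψ(K₂−1)) + z₂(K₂−1)(1+ψ(K₁−1)) = 0
⇒ ψ = [z₁(K₁−1)+z₂(K₂−1)] / [−(K₁−1)(K₂−1)] = 0.40381/0.69166 = 0.5838

two-phase, V/F = 0.5838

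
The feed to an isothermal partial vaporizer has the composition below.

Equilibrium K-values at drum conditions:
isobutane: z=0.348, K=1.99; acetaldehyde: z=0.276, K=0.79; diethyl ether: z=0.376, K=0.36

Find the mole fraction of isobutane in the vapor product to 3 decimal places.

y_isobutane = 0.634

Rachford–Rice: g(ψ) = Σ zᵢ(Kᵢ−1)/(1+ψ(Kᵢ−1)) = 0.
Check two-phase: ΣzᵢKᵢ = 1.046 > 1 and Σzᵢ/Kᵢ = 1.569 > 1, so g(0) = 0.046 > 0 and g(1) = -0.569 < 0.
Iterate (Newton) starting at ψ = 0.5:
  ψ = 0.500: g = -0.1882, g' = -0.501 → ψ = 0.124
  ψ = 0.124: g = -0.0142, g' = -0.465 → ψ = 0.094
Converged at ψ = 0.094.
Compositions from xᵢ = zᵢ/(1+ψ(Kᵢ−1)), yᵢ = Kᵢxᵢ:
  isobutane: x = 0.318, y = 0.634
  acetaldehyde: x = 0.282, y = 0.222
  diethyl ether: x = 0.400, y = 0.144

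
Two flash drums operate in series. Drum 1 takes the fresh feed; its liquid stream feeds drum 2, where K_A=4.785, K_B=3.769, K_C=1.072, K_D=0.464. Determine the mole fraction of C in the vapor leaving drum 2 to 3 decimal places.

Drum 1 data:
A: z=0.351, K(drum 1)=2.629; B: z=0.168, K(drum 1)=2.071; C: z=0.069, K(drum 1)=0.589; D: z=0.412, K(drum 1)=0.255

Drum 1:
Rachford–Rice: g(ψ₁) = Σ zᵢ(Kᵢ−1)/(1+ψ₁(Kᵢ−1)) = 0.
g(0) = ΣzᵢKᵢ − 1 = 0.416 and g(1) = 1 − Σzᵢ/Kᵢ = -0.947, so a root lies in (0, 1).
Newton iteration, ψ₁⁰ = 0.5:
  ψ₁ = 0.500: g = -0.0925, g' = -0.964 → ψ₁ = 0.404
  ψ₁ = 0.404: g = -0.0027, g' = -0.917 → ψ₁ = 0.401
Converged at ψ₁ = 0.401.
Drum-1 compositions:
  A: x = 0.212, y = 0.558
  B: x = 0.118, y = 0.243
  C: x = 0.083, y = 0.049
  D: x = 0.588, y = 0.150
Drum-2 feed = drum-1 liquid: z₂ = (0.2123, 0.1175, 0.0826, 0.5876).
Drum 2:
Let ψ₂ = V/F and solve Σ zᵢ(Kᵢ−1)/(1+ψ₂(Kᵢ−1)) = 0.
g(0) = ΣzᵢKᵢ − 1 = 0.820 and g(1) = 1 − Σzᵢ/Kᵢ = -0.419, so a root lies in (0, 1).
Iterate (Newton) starting at ψ₂ = 0.5:
  ψ₂ = 0.500: g = -0.0102, g' = -0.837 → ψ₂ = 0.488
Converged at ψ₂ = 0.488.
  A: x = 0.075, y = 0.357
  B: x = 0.050, y = 0.188
  C: x = 0.080, y = 0.086
  D: x = 0.796, y = 0.369

y_C (drum 2) = 0.086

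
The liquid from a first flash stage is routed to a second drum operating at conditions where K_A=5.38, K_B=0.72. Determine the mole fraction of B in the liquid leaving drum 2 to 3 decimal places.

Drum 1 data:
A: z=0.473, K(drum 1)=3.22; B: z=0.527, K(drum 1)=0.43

x_B (drum 2) = 0.940

Drum 1:
Let ψ₁ = V/F and solve Σ zᵢ(Kᵢ−1)/(1+ψ₁(Kᵢ−1)) = 0.
g(0) = ΣzᵢKᵢ − 1 = 0.750 and g(1) = 1 − Σzᵢ/Kᵢ = -0.372, so a root lies in (0, 1).
Iterate (Newton) starting at ψ₁ = 0.5:
  ψ₁ = 0.500: g = 0.0775, g' = -0.859 → ψ₁ = 0.590
  ψ₁ = 0.590: g = 0.0018, g' = -0.826 → ψ₁ = 0.592
Converged at ψ₁ = 0.592.
Drum-1 compositions:
  A: x = 0.204, y = 0.658
  B: x = 0.796, y = 0.342
Drum-2 feed = drum-1 liquid: z₂ = (0.2043, 0.7957).
Drum 2:
Let ψ₂ = V/F and solve Σ zᵢ(Kᵢ−1)/(1+ψ₂(Kᵢ−1)) = 0.
g(0) = ΣzᵢKᵢ − 1 = 0.672 and g(1) = 1 − Σzᵢ/Kᵢ = -0.143, so a root lies in (0, 1).
Newton–Raphson from ψ₂ = 0.5:
  ψ₂ = 0.500: g = 0.0214, g' = -0.470 → ψ₂ = 0.546
  ψ₂ = 0.546: g = 0.0010, g' = -0.428 → ψ₂ = 0.548
Converged at ψ₂ = 0.548.
  A: x = 0.060, y = 0.323
  B: x = 0.940, y = 0.677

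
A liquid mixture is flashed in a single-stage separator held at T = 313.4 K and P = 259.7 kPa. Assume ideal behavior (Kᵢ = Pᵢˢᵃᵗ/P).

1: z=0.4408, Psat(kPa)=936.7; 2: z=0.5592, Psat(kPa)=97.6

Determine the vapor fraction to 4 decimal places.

Raoult's law: Kᵢ = Pᵢˢᵃᵗ/P = Pᵢˢᵃᵗ/259.7.
  K_1 = 936.7/259.7 = 3.606854, K_2 = 97.6/259.7 = 0.375818
Newton iteration, ψ⁰ = 0.48:
  ψ = 0.4800: g = 0.01207, g' = -1.0352 → ψ = 0.4917
Converged at ψ = 0.4917.

ψ = 0.4917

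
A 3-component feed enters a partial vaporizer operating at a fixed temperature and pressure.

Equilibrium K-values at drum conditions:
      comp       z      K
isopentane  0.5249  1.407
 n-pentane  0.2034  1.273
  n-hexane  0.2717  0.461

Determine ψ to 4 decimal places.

Newton–Raphson from ψ = 0.5:
  ψ = 0.5000: g = 0.02590, g' = -0.2197 → ψ = 0.6179
  ψ = 0.6179: g = -0.00135, g' = -0.2441 → ψ = 0.6123
Converged at ψ = 0.6123.

ψ = 0.6123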